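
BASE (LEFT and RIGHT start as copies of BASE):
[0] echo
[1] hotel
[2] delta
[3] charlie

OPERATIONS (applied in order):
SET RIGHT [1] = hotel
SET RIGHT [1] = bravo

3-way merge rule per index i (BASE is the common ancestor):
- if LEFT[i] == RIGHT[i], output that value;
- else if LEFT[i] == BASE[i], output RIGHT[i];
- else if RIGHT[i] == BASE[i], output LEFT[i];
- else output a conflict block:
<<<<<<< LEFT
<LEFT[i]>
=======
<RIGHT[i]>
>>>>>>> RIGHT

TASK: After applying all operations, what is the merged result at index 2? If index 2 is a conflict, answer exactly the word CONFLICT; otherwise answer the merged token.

Answer: delta

Derivation:
Final LEFT:  [echo, hotel, delta, charlie]
Final RIGHT: [echo, bravo, delta, charlie]
i=0: L=echo R=echo -> agree -> echo
i=1: L=hotel=BASE, R=bravo -> take RIGHT -> bravo
i=2: L=delta R=delta -> agree -> delta
i=3: L=charlie R=charlie -> agree -> charlie
Index 2 -> delta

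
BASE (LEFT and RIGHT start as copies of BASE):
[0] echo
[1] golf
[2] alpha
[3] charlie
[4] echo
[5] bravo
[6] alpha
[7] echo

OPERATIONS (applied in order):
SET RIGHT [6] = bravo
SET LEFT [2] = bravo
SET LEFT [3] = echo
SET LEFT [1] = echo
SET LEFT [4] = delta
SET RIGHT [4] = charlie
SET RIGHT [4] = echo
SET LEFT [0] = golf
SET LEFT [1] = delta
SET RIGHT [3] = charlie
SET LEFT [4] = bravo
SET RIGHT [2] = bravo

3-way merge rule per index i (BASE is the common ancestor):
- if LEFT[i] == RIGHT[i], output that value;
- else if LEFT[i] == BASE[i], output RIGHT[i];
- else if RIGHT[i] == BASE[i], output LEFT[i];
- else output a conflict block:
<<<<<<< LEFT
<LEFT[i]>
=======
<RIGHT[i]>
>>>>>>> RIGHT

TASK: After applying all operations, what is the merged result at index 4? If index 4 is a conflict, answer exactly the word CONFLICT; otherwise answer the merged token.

Answer: bravo

Derivation:
Final LEFT:  [golf, delta, bravo, echo, bravo, bravo, alpha, echo]
Final RIGHT: [echo, golf, bravo, charlie, echo, bravo, bravo, echo]
i=0: L=golf, R=echo=BASE -> take LEFT -> golf
i=1: L=delta, R=golf=BASE -> take LEFT -> delta
i=2: L=bravo R=bravo -> agree -> bravo
i=3: L=echo, R=charlie=BASE -> take LEFT -> echo
i=4: L=bravo, R=echo=BASE -> take LEFT -> bravo
i=5: L=bravo R=bravo -> agree -> bravo
i=6: L=alpha=BASE, R=bravo -> take RIGHT -> bravo
i=7: L=echo R=echo -> agree -> echo
Index 4 -> bravo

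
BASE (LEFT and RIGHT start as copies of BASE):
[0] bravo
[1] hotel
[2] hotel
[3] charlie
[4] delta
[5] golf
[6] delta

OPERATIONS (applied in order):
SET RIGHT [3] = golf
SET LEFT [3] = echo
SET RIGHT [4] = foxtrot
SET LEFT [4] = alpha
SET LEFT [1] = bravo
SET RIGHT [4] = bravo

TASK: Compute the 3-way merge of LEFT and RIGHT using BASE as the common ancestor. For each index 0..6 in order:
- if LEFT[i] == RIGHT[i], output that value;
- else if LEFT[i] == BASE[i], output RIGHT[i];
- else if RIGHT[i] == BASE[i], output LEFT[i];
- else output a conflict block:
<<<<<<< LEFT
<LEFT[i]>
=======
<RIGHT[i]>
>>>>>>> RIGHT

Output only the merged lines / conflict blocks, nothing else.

Final LEFT:  [bravo, bravo, hotel, echo, alpha, golf, delta]
Final RIGHT: [bravo, hotel, hotel, golf, bravo, golf, delta]
i=0: L=bravo R=bravo -> agree -> bravo
i=1: L=bravo, R=hotel=BASE -> take LEFT -> bravo
i=2: L=hotel R=hotel -> agree -> hotel
i=3: BASE=charlie L=echo R=golf all differ -> CONFLICT
i=4: BASE=delta L=alpha R=bravo all differ -> CONFLICT
i=5: L=golf R=golf -> agree -> golf
i=6: L=delta R=delta -> agree -> delta

Answer: bravo
bravo
hotel
<<<<<<< LEFT
echo
=======
golf
>>>>>>> RIGHT
<<<<<<< LEFT
alpha
=======
bravo
>>>>>>> RIGHT
golf
delta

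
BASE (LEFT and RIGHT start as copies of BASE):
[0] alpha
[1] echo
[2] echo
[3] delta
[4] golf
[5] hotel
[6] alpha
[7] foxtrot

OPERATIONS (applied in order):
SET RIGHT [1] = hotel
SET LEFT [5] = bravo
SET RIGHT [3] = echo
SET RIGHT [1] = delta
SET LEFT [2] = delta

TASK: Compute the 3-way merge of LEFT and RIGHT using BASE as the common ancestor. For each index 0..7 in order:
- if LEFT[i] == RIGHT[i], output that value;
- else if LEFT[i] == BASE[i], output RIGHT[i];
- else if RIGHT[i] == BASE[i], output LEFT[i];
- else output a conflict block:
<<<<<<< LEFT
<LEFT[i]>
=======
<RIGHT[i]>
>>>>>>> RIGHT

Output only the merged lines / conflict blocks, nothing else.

Answer: alpha
delta
delta
echo
golf
bravo
alpha
foxtrot

Derivation:
Final LEFT:  [alpha, echo, delta, delta, golf, bravo, alpha, foxtrot]
Final RIGHT: [alpha, delta, echo, echo, golf, hotel, alpha, foxtrot]
i=0: L=alpha R=alpha -> agree -> alpha
i=1: L=echo=BASE, R=delta -> take RIGHT -> delta
i=2: L=delta, R=echo=BASE -> take LEFT -> delta
i=3: L=delta=BASE, R=echo -> take RIGHT -> echo
i=4: L=golf R=golf -> agree -> golf
i=5: L=bravo, R=hotel=BASE -> take LEFT -> bravo
i=6: L=alpha R=alpha -> agree -> alpha
i=7: L=foxtrot R=foxtrot -> agree -> foxtrot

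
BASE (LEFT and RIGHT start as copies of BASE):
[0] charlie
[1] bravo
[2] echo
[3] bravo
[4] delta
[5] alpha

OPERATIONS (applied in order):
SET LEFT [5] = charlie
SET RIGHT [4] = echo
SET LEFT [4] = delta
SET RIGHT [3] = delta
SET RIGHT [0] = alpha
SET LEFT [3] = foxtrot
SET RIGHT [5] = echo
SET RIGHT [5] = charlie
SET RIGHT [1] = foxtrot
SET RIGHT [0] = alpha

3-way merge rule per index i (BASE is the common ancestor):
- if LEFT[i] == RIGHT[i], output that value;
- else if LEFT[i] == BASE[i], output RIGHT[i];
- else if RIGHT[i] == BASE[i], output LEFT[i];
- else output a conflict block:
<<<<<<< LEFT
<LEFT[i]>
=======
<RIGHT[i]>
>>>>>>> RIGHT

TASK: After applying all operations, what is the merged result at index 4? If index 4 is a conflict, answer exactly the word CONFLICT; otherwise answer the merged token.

Answer: echo

Derivation:
Final LEFT:  [charlie, bravo, echo, foxtrot, delta, charlie]
Final RIGHT: [alpha, foxtrot, echo, delta, echo, charlie]
i=0: L=charlie=BASE, R=alpha -> take RIGHT -> alpha
i=1: L=bravo=BASE, R=foxtrot -> take RIGHT -> foxtrot
i=2: L=echo R=echo -> agree -> echo
i=3: BASE=bravo L=foxtrot R=delta all differ -> CONFLICT
i=4: L=delta=BASE, R=echo -> take RIGHT -> echo
i=5: L=charlie R=charlie -> agree -> charlie
Index 4 -> echo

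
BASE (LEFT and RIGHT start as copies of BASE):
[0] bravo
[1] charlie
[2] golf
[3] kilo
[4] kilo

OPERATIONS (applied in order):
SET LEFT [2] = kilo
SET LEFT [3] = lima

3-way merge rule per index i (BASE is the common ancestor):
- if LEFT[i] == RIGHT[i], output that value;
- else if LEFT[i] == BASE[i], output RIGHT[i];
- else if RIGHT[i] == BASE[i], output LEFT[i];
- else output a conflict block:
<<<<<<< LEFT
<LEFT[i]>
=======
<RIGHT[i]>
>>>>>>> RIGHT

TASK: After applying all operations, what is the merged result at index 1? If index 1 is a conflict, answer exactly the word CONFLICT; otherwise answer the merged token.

Final LEFT:  [bravo, charlie, kilo, lima, kilo]
Final RIGHT: [bravo, charlie, golf, kilo, kilo]
i=0: L=bravo R=bravo -> agree -> bravo
i=1: L=charlie R=charlie -> agree -> charlie
i=2: L=kilo, R=golf=BASE -> take LEFT -> kilo
i=3: L=lima, R=kilo=BASE -> take LEFT -> lima
i=4: L=kilo R=kilo -> agree -> kilo
Index 1 -> charlie

Answer: charlie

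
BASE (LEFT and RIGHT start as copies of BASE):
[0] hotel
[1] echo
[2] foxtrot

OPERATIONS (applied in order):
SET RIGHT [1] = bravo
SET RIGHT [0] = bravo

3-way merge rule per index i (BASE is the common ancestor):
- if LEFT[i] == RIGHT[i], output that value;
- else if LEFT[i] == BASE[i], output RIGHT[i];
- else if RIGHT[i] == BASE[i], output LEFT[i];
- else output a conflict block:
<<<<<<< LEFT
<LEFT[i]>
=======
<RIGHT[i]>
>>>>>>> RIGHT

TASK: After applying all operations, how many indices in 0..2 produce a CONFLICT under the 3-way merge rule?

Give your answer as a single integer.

Final LEFT:  [hotel, echo, foxtrot]
Final RIGHT: [bravo, bravo, foxtrot]
i=0: L=hotel=BASE, R=bravo -> take RIGHT -> bravo
i=1: L=echo=BASE, R=bravo -> take RIGHT -> bravo
i=2: L=foxtrot R=foxtrot -> agree -> foxtrot
Conflict count: 0

Answer: 0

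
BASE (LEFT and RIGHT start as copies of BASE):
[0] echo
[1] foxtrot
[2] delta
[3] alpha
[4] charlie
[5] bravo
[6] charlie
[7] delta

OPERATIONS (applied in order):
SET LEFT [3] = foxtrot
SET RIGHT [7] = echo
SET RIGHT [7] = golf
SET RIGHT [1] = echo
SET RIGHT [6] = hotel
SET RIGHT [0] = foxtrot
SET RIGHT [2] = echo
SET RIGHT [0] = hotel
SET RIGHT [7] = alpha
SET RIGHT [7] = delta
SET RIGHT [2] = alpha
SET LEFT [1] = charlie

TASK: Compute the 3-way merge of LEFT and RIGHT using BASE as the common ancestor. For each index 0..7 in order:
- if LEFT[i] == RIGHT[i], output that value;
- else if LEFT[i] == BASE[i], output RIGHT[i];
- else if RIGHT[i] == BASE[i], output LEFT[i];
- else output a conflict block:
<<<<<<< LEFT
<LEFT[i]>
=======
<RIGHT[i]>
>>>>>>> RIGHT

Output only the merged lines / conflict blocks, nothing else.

Final LEFT:  [echo, charlie, delta, foxtrot, charlie, bravo, charlie, delta]
Final RIGHT: [hotel, echo, alpha, alpha, charlie, bravo, hotel, delta]
i=0: L=echo=BASE, R=hotel -> take RIGHT -> hotel
i=1: BASE=foxtrot L=charlie R=echo all differ -> CONFLICT
i=2: L=delta=BASE, R=alpha -> take RIGHT -> alpha
i=3: L=foxtrot, R=alpha=BASE -> take LEFT -> foxtrot
i=4: L=charlie R=charlie -> agree -> charlie
i=5: L=bravo R=bravo -> agree -> bravo
i=6: L=charlie=BASE, R=hotel -> take RIGHT -> hotel
i=7: L=delta R=delta -> agree -> delta

Answer: hotel
<<<<<<< LEFT
charlie
=======
echo
>>>>>>> RIGHT
alpha
foxtrot
charlie
bravo
hotel
delta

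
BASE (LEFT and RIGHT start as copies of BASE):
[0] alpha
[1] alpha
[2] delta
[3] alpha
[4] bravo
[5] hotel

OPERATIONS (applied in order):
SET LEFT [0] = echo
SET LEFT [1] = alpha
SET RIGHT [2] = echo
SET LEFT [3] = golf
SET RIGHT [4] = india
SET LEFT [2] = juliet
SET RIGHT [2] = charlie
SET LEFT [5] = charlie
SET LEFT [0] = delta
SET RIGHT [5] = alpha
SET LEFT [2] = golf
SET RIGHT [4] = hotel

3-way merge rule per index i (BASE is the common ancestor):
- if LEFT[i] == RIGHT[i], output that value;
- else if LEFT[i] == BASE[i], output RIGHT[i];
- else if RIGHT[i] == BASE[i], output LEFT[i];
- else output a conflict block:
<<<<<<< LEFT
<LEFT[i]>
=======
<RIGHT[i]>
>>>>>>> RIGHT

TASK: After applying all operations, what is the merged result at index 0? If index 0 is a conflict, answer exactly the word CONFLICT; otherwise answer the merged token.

Final LEFT:  [delta, alpha, golf, golf, bravo, charlie]
Final RIGHT: [alpha, alpha, charlie, alpha, hotel, alpha]
i=0: L=delta, R=alpha=BASE -> take LEFT -> delta
i=1: L=alpha R=alpha -> agree -> alpha
i=2: BASE=delta L=golf R=charlie all differ -> CONFLICT
i=3: L=golf, R=alpha=BASE -> take LEFT -> golf
i=4: L=bravo=BASE, R=hotel -> take RIGHT -> hotel
i=5: BASE=hotel L=charlie R=alpha all differ -> CONFLICT
Index 0 -> delta

Answer: delta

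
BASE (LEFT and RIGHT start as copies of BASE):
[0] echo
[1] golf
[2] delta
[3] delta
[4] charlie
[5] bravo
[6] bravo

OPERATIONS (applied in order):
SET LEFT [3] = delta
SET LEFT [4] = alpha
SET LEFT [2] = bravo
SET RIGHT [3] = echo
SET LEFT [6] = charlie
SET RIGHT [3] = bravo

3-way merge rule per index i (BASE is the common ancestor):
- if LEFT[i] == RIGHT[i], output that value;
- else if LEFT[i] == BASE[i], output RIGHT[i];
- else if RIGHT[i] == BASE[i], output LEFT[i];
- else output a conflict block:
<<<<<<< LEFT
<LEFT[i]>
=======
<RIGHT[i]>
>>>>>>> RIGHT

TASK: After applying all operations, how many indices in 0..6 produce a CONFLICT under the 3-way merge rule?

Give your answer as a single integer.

Answer: 0

Derivation:
Final LEFT:  [echo, golf, bravo, delta, alpha, bravo, charlie]
Final RIGHT: [echo, golf, delta, bravo, charlie, bravo, bravo]
i=0: L=echo R=echo -> agree -> echo
i=1: L=golf R=golf -> agree -> golf
i=2: L=bravo, R=delta=BASE -> take LEFT -> bravo
i=3: L=delta=BASE, R=bravo -> take RIGHT -> bravo
i=4: L=alpha, R=charlie=BASE -> take LEFT -> alpha
i=5: L=bravo R=bravo -> agree -> bravo
i=6: L=charlie, R=bravo=BASE -> take LEFT -> charlie
Conflict count: 0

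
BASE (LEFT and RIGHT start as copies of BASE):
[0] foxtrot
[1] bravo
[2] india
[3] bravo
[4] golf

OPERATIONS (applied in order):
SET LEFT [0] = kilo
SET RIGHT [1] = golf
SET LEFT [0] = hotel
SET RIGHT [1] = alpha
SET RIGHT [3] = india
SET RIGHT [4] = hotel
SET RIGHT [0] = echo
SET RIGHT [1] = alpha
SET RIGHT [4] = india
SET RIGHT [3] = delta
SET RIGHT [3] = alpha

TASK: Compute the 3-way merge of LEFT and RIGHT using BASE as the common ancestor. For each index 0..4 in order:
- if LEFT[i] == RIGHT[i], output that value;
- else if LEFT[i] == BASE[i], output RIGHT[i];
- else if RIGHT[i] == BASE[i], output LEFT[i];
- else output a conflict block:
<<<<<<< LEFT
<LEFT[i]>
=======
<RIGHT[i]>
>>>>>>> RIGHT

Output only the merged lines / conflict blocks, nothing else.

Answer: <<<<<<< LEFT
hotel
=======
echo
>>>>>>> RIGHT
alpha
india
alpha
india

Derivation:
Final LEFT:  [hotel, bravo, india, bravo, golf]
Final RIGHT: [echo, alpha, india, alpha, india]
i=0: BASE=foxtrot L=hotel R=echo all differ -> CONFLICT
i=1: L=bravo=BASE, R=alpha -> take RIGHT -> alpha
i=2: L=india R=india -> agree -> india
i=3: L=bravo=BASE, R=alpha -> take RIGHT -> alpha
i=4: L=golf=BASE, R=india -> take RIGHT -> india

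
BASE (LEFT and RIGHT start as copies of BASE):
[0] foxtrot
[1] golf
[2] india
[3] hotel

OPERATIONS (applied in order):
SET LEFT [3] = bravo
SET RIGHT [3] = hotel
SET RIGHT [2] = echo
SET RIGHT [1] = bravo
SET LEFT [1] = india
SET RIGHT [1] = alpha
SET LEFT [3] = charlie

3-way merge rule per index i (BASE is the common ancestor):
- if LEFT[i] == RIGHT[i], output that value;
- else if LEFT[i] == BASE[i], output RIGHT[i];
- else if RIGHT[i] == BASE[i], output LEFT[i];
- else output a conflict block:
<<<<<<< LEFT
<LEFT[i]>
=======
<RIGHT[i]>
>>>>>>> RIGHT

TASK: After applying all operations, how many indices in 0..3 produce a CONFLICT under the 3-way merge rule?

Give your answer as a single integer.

Final LEFT:  [foxtrot, india, india, charlie]
Final RIGHT: [foxtrot, alpha, echo, hotel]
i=0: L=foxtrot R=foxtrot -> agree -> foxtrot
i=1: BASE=golf L=india R=alpha all differ -> CONFLICT
i=2: L=india=BASE, R=echo -> take RIGHT -> echo
i=3: L=charlie, R=hotel=BASE -> take LEFT -> charlie
Conflict count: 1

Answer: 1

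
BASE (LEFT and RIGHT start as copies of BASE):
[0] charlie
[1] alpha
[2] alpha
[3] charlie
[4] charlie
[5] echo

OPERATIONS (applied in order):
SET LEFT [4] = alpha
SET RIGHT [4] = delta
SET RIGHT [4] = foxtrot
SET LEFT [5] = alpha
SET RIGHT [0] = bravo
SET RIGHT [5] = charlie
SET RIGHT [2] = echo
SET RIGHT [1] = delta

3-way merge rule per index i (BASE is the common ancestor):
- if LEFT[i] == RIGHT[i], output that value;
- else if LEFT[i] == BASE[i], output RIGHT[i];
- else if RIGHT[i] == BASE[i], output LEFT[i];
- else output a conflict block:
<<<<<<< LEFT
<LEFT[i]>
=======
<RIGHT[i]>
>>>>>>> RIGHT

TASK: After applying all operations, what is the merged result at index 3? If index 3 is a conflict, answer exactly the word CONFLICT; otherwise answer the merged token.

Final LEFT:  [charlie, alpha, alpha, charlie, alpha, alpha]
Final RIGHT: [bravo, delta, echo, charlie, foxtrot, charlie]
i=0: L=charlie=BASE, R=bravo -> take RIGHT -> bravo
i=1: L=alpha=BASE, R=delta -> take RIGHT -> delta
i=2: L=alpha=BASE, R=echo -> take RIGHT -> echo
i=3: L=charlie R=charlie -> agree -> charlie
i=4: BASE=charlie L=alpha R=foxtrot all differ -> CONFLICT
i=5: BASE=echo L=alpha R=charlie all differ -> CONFLICT
Index 3 -> charlie

Answer: charlie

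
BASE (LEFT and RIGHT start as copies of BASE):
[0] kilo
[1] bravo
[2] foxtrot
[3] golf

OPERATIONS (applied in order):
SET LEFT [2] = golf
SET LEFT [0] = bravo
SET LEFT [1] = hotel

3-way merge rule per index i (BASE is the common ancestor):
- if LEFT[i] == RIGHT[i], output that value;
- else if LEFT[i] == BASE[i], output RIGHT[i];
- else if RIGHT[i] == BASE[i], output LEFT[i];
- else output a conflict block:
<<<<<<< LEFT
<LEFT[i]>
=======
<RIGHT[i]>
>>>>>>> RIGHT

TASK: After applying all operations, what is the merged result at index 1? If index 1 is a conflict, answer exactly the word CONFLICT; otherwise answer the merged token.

Final LEFT:  [bravo, hotel, golf, golf]
Final RIGHT: [kilo, bravo, foxtrot, golf]
i=0: L=bravo, R=kilo=BASE -> take LEFT -> bravo
i=1: L=hotel, R=bravo=BASE -> take LEFT -> hotel
i=2: L=golf, R=foxtrot=BASE -> take LEFT -> golf
i=3: L=golf R=golf -> agree -> golf
Index 1 -> hotel

Answer: hotel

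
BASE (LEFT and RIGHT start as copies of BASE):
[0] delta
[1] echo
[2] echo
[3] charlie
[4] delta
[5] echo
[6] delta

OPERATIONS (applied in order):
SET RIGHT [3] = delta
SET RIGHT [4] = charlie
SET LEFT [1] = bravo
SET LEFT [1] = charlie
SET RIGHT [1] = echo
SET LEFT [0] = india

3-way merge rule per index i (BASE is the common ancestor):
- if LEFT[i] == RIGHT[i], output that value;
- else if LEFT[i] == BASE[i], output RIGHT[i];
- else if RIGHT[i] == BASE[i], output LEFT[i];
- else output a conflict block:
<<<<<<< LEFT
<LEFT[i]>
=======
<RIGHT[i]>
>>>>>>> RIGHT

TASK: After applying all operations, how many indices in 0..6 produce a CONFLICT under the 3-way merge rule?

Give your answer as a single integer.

Final LEFT:  [india, charlie, echo, charlie, delta, echo, delta]
Final RIGHT: [delta, echo, echo, delta, charlie, echo, delta]
i=0: L=india, R=delta=BASE -> take LEFT -> india
i=1: L=charlie, R=echo=BASE -> take LEFT -> charlie
i=2: L=echo R=echo -> agree -> echo
i=3: L=charlie=BASE, R=delta -> take RIGHT -> delta
i=4: L=delta=BASE, R=charlie -> take RIGHT -> charlie
i=5: L=echo R=echo -> agree -> echo
i=6: L=delta R=delta -> agree -> delta
Conflict count: 0

Answer: 0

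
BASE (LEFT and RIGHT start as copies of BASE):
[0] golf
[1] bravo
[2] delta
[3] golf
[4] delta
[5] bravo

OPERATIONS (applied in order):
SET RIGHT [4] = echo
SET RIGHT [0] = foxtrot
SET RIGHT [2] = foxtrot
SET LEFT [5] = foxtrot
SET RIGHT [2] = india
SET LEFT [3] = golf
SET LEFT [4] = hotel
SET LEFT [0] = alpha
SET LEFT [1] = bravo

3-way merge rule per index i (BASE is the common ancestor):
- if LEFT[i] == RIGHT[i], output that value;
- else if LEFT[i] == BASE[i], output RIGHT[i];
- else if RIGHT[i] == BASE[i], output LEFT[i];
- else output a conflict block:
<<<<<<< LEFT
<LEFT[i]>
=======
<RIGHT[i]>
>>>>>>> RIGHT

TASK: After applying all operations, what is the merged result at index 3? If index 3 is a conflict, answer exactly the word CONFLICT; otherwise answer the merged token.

Answer: golf

Derivation:
Final LEFT:  [alpha, bravo, delta, golf, hotel, foxtrot]
Final RIGHT: [foxtrot, bravo, india, golf, echo, bravo]
i=0: BASE=golf L=alpha R=foxtrot all differ -> CONFLICT
i=1: L=bravo R=bravo -> agree -> bravo
i=2: L=delta=BASE, R=india -> take RIGHT -> india
i=3: L=golf R=golf -> agree -> golf
i=4: BASE=delta L=hotel R=echo all differ -> CONFLICT
i=5: L=foxtrot, R=bravo=BASE -> take LEFT -> foxtrot
Index 3 -> golf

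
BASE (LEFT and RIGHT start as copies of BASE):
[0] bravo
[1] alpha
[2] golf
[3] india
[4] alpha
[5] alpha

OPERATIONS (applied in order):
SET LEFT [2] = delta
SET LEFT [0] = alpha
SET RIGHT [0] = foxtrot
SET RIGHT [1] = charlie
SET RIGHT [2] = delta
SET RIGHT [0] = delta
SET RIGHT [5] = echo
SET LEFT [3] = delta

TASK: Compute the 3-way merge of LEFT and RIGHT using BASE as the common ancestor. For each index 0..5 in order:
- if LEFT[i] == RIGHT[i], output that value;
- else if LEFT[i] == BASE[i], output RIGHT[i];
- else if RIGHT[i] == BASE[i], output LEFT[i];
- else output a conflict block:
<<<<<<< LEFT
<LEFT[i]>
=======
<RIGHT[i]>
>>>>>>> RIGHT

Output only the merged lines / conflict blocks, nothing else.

Final LEFT:  [alpha, alpha, delta, delta, alpha, alpha]
Final RIGHT: [delta, charlie, delta, india, alpha, echo]
i=0: BASE=bravo L=alpha R=delta all differ -> CONFLICT
i=1: L=alpha=BASE, R=charlie -> take RIGHT -> charlie
i=2: L=delta R=delta -> agree -> delta
i=3: L=delta, R=india=BASE -> take LEFT -> delta
i=4: L=alpha R=alpha -> agree -> alpha
i=5: L=alpha=BASE, R=echo -> take RIGHT -> echo

Answer: <<<<<<< LEFT
alpha
=======
delta
>>>>>>> RIGHT
charlie
delta
delta
alpha
echo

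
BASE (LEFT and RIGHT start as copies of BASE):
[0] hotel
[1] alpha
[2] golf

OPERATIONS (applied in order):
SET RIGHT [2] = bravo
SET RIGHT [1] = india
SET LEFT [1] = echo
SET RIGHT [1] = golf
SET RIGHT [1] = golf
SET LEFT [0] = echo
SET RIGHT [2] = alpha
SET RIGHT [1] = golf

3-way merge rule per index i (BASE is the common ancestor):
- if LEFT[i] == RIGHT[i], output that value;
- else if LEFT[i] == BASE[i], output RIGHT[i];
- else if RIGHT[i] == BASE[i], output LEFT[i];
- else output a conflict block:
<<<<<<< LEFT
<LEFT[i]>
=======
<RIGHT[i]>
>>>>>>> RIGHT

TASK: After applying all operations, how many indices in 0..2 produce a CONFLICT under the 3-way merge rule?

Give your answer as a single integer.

Final LEFT:  [echo, echo, golf]
Final RIGHT: [hotel, golf, alpha]
i=0: L=echo, R=hotel=BASE -> take LEFT -> echo
i=1: BASE=alpha L=echo R=golf all differ -> CONFLICT
i=2: L=golf=BASE, R=alpha -> take RIGHT -> alpha
Conflict count: 1

Answer: 1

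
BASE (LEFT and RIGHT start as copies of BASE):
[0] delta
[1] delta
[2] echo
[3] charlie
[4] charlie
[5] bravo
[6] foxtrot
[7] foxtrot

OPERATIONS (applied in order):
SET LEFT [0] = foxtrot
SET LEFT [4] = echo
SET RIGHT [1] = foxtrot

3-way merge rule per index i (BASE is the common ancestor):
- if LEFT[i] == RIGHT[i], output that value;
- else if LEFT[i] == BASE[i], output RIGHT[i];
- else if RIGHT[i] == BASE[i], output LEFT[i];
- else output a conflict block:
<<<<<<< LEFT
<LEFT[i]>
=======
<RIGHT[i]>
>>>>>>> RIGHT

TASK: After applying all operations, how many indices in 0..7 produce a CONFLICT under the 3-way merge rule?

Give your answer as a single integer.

Answer: 0

Derivation:
Final LEFT:  [foxtrot, delta, echo, charlie, echo, bravo, foxtrot, foxtrot]
Final RIGHT: [delta, foxtrot, echo, charlie, charlie, bravo, foxtrot, foxtrot]
i=0: L=foxtrot, R=delta=BASE -> take LEFT -> foxtrot
i=1: L=delta=BASE, R=foxtrot -> take RIGHT -> foxtrot
i=2: L=echo R=echo -> agree -> echo
i=3: L=charlie R=charlie -> agree -> charlie
i=4: L=echo, R=charlie=BASE -> take LEFT -> echo
i=5: L=bravo R=bravo -> agree -> bravo
i=6: L=foxtrot R=foxtrot -> agree -> foxtrot
i=7: L=foxtrot R=foxtrot -> agree -> foxtrot
Conflict count: 0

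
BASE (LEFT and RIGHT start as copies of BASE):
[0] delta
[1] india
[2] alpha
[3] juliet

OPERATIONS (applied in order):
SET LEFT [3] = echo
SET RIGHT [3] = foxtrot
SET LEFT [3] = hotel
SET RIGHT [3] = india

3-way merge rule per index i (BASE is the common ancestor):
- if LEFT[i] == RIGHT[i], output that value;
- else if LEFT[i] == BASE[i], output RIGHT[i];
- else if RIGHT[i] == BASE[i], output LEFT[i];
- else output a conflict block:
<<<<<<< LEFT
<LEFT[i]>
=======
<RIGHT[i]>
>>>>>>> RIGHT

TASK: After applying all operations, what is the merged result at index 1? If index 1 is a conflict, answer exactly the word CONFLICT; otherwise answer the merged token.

Answer: india

Derivation:
Final LEFT:  [delta, india, alpha, hotel]
Final RIGHT: [delta, india, alpha, india]
i=0: L=delta R=delta -> agree -> delta
i=1: L=india R=india -> agree -> india
i=2: L=alpha R=alpha -> agree -> alpha
i=3: BASE=juliet L=hotel R=india all differ -> CONFLICT
Index 1 -> india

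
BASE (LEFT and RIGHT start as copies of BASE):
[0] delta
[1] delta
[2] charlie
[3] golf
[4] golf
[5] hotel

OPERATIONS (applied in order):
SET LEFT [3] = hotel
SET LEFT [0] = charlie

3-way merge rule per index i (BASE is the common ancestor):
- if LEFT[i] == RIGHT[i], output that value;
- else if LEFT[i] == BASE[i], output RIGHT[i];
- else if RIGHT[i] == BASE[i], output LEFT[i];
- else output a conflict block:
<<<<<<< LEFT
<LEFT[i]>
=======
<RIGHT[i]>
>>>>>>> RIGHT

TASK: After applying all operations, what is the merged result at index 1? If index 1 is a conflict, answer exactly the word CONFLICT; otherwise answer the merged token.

Answer: delta

Derivation:
Final LEFT:  [charlie, delta, charlie, hotel, golf, hotel]
Final RIGHT: [delta, delta, charlie, golf, golf, hotel]
i=0: L=charlie, R=delta=BASE -> take LEFT -> charlie
i=1: L=delta R=delta -> agree -> delta
i=2: L=charlie R=charlie -> agree -> charlie
i=3: L=hotel, R=golf=BASE -> take LEFT -> hotel
i=4: L=golf R=golf -> agree -> golf
i=5: L=hotel R=hotel -> agree -> hotel
Index 1 -> delta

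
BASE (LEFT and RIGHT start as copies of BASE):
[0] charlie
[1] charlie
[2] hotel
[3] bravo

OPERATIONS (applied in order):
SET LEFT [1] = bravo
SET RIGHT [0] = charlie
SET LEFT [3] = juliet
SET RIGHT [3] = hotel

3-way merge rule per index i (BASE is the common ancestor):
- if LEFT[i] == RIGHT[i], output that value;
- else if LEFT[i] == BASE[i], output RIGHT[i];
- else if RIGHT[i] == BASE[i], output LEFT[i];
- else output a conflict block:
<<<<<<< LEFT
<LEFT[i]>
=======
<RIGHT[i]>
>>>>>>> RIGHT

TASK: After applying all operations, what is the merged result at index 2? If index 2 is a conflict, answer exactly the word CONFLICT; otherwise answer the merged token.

Answer: hotel

Derivation:
Final LEFT:  [charlie, bravo, hotel, juliet]
Final RIGHT: [charlie, charlie, hotel, hotel]
i=0: L=charlie R=charlie -> agree -> charlie
i=1: L=bravo, R=charlie=BASE -> take LEFT -> bravo
i=2: L=hotel R=hotel -> agree -> hotel
i=3: BASE=bravo L=juliet R=hotel all differ -> CONFLICT
Index 2 -> hotel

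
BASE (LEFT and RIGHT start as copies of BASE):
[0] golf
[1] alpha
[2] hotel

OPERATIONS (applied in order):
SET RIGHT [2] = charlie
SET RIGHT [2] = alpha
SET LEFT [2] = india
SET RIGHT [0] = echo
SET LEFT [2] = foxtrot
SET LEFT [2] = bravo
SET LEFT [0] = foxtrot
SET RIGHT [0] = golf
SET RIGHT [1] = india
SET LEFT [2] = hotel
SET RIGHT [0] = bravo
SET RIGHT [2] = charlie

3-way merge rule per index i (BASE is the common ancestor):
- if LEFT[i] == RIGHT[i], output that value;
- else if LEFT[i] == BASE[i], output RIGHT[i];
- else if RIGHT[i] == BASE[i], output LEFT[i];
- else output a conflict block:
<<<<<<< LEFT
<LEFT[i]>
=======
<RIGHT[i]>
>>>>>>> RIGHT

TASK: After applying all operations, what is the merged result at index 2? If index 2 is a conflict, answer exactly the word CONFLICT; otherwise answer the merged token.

Answer: charlie

Derivation:
Final LEFT:  [foxtrot, alpha, hotel]
Final RIGHT: [bravo, india, charlie]
i=0: BASE=golf L=foxtrot R=bravo all differ -> CONFLICT
i=1: L=alpha=BASE, R=india -> take RIGHT -> india
i=2: L=hotel=BASE, R=charlie -> take RIGHT -> charlie
Index 2 -> charlie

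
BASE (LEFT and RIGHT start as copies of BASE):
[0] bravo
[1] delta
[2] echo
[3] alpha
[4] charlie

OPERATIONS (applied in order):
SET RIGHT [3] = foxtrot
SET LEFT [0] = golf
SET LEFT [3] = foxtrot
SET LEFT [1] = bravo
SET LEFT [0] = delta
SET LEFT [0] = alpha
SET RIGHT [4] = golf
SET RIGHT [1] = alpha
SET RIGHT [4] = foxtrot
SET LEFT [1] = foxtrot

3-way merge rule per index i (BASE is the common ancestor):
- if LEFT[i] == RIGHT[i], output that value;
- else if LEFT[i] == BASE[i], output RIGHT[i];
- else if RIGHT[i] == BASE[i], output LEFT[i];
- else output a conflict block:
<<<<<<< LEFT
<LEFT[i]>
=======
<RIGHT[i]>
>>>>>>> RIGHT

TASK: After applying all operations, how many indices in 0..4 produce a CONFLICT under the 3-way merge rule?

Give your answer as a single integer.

Final LEFT:  [alpha, foxtrot, echo, foxtrot, charlie]
Final RIGHT: [bravo, alpha, echo, foxtrot, foxtrot]
i=0: L=alpha, R=bravo=BASE -> take LEFT -> alpha
i=1: BASE=delta L=foxtrot R=alpha all differ -> CONFLICT
i=2: L=echo R=echo -> agree -> echo
i=3: L=foxtrot R=foxtrot -> agree -> foxtrot
i=4: L=charlie=BASE, R=foxtrot -> take RIGHT -> foxtrot
Conflict count: 1

Answer: 1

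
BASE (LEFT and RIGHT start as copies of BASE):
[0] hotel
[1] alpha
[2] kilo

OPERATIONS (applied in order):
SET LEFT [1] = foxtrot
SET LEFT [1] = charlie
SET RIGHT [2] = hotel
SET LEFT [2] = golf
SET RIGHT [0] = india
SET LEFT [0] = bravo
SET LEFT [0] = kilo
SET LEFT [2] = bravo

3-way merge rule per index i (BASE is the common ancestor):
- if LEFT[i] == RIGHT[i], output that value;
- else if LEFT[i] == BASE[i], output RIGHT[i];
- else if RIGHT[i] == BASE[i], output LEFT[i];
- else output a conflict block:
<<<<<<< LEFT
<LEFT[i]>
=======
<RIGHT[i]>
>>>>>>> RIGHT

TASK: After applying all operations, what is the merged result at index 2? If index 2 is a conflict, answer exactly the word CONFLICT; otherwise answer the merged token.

Final LEFT:  [kilo, charlie, bravo]
Final RIGHT: [india, alpha, hotel]
i=0: BASE=hotel L=kilo R=india all differ -> CONFLICT
i=1: L=charlie, R=alpha=BASE -> take LEFT -> charlie
i=2: BASE=kilo L=bravo R=hotel all differ -> CONFLICT
Index 2 -> CONFLICT

Answer: CONFLICT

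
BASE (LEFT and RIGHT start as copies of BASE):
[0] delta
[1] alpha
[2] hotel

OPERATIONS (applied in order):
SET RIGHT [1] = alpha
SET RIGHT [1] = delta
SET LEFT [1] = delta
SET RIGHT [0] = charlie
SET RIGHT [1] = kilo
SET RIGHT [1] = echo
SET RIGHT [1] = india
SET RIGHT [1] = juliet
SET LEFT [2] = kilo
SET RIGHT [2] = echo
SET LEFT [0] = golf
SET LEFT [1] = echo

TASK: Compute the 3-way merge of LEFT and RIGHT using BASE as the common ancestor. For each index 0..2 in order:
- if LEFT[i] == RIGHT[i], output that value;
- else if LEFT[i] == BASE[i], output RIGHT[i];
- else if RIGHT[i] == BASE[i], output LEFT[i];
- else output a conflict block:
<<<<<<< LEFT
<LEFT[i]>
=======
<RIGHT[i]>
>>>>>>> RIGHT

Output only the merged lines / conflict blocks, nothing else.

Final LEFT:  [golf, echo, kilo]
Final RIGHT: [charlie, juliet, echo]
i=0: BASE=delta L=golf R=charlie all differ -> CONFLICT
i=1: BASE=alpha L=echo R=juliet all differ -> CONFLICT
i=2: BASE=hotel L=kilo R=echo all differ -> CONFLICT

Answer: <<<<<<< LEFT
golf
=======
charlie
>>>>>>> RIGHT
<<<<<<< LEFT
echo
=======
juliet
>>>>>>> RIGHT
<<<<<<< LEFT
kilo
=======
echo
>>>>>>> RIGHT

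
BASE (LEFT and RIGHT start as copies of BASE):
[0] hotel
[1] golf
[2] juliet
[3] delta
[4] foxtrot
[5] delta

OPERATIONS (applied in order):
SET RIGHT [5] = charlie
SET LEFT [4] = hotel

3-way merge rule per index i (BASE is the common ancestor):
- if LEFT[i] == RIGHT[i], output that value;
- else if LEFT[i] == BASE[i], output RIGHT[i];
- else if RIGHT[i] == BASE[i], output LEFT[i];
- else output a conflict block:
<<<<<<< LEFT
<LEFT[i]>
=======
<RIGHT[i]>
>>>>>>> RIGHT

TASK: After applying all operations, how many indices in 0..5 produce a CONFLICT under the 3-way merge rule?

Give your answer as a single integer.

Final LEFT:  [hotel, golf, juliet, delta, hotel, delta]
Final RIGHT: [hotel, golf, juliet, delta, foxtrot, charlie]
i=0: L=hotel R=hotel -> agree -> hotel
i=1: L=golf R=golf -> agree -> golf
i=2: L=juliet R=juliet -> agree -> juliet
i=3: L=delta R=delta -> agree -> delta
i=4: L=hotel, R=foxtrot=BASE -> take LEFT -> hotel
i=5: L=delta=BASE, R=charlie -> take RIGHT -> charlie
Conflict count: 0

Answer: 0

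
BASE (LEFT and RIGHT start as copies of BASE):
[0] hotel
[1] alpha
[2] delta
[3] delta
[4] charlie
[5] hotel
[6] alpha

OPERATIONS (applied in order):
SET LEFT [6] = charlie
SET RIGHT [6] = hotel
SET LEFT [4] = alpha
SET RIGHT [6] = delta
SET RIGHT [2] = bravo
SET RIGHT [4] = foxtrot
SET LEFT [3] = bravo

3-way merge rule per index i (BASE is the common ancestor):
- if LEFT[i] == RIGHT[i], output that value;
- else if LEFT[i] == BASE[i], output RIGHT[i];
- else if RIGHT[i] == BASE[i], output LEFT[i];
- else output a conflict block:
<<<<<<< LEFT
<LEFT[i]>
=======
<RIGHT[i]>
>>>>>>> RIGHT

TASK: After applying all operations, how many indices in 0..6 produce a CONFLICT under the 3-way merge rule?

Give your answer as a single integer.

Answer: 2

Derivation:
Final LEFT:  [hotel, alpha, delta, bravo, alpha, hotel, charlie]
Final RIGHT: [hotel, alpha, bravo, delta, foxtrot, hotel, delta]
i=0: L=hotel R=hotel -> agree -> hotel
i=1: L=alpha R=alpha -> agree -> alpha
i=2: L=delta=BASE, R=bravo -> take RIGHT -> bravo
i=3: L=bravo, R=delta=BASE -> take LEFT -> bravo
i=4: BASE=charlie L=alpha R=foxtrot all differ -> CONFLICT
i=5: L=hotel R=hotel -> agree -> hotel
i=6: BASE=alpha L=charlie R=delta all differ -> CONFLICT
Conflict count: 2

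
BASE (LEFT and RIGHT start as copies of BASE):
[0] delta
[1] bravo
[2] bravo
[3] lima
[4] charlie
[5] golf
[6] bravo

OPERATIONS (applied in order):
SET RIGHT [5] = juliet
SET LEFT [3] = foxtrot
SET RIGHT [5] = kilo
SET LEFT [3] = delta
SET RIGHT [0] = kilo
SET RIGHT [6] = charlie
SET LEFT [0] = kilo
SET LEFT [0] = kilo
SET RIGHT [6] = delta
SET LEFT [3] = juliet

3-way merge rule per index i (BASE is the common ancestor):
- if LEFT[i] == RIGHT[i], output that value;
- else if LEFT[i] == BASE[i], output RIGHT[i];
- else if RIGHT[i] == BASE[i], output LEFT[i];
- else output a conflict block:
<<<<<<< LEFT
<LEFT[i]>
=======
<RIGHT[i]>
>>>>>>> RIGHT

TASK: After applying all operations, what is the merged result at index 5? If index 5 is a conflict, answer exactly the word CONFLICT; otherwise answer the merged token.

Final LEFT:  [kilo, bravo, bravo, juliet, charlie, golf, bravo]
Final RIGHT: [kilo, bravo, bravo, lima, charlie, kilo, delta]
i=0: L=kilo R=kilo -> agree -> kilo
i=1: L=bravo R=bravo -> agree -> bravo
i=2: L=bravo R=bravo -> agree -> bravo
i=3: L=juliet, R=lima=BASE -> take LEFT -> juliet
i=4: L=charlie R=charlie -> agree -> charlie
i=5: L=golf=BASE, R=kilo -> take RIGHT -> kilo
i=6: L=bravo=BASE, R=delta -> take RIGHT -> delta
Index 5 -> kilo

Answer: kilo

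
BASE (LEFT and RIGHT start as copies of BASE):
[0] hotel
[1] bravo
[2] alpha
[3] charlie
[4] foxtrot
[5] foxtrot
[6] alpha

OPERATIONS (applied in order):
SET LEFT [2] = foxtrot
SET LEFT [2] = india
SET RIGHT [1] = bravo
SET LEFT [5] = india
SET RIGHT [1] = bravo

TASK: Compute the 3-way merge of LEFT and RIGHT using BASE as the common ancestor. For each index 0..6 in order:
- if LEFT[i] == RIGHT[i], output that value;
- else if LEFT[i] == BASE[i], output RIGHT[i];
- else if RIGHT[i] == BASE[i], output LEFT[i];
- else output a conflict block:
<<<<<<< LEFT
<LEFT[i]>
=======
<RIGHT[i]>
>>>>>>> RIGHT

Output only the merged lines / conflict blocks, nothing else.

Answer: hotel
bravo
india
charlie
foxtrot
india
alpha

Derivation:
Final LEFT:  [hotel, bravo, india, charlie, foxtrot, india, alpha]
Final RIGHT: [hotel, bravo, alpha, charlie, foxtrot, foxtrot, alpha]
i=0: L=hotel R=hotel -> agree -> hotel
i=1: L=bravo R=bravo -> agree -> bravo
i=2: L=india, R=alpha=BASE -> take LEFT -> india
i=3: L=charlie R=charlie -> agree -> charlie
i=4: L=foxtrot R=foxtrot -> agree -> foxtrot
i=5: L=india, R=foxtrot=BASE -> take LEFT -> india
i=6: L=alpha R=alpha -> agree -> alpha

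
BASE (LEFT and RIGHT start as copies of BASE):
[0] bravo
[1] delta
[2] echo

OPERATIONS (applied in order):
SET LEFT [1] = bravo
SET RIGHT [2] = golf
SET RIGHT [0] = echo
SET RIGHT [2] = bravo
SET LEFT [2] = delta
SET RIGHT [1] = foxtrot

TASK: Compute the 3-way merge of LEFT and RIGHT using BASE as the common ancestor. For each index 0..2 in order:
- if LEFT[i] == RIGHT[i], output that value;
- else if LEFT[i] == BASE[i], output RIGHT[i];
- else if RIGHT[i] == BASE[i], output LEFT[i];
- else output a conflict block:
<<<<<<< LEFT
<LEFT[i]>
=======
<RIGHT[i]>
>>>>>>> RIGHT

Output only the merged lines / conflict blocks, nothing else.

Answer: echo
<<<<<<< LEFT
bravo
=======
foxtrot
>>>>>>> RIGHT
<<<<<<< LEFT
delta
=======
bravo
>>>>>>> RIGHT

Derivation:
Final LEFT:  [bravo, bravo, delta]
Final RIGHT: [echo, foxtrot, bravo]
i=0: L=bravo=BASE, R=echo -> take RIGHT -> echo
i=1: BASE=delta L=bravo R=foxtrot all differ -> CONFLICT
i=2: BASE=echo L=delta R=bravo all differ -> CONFLICT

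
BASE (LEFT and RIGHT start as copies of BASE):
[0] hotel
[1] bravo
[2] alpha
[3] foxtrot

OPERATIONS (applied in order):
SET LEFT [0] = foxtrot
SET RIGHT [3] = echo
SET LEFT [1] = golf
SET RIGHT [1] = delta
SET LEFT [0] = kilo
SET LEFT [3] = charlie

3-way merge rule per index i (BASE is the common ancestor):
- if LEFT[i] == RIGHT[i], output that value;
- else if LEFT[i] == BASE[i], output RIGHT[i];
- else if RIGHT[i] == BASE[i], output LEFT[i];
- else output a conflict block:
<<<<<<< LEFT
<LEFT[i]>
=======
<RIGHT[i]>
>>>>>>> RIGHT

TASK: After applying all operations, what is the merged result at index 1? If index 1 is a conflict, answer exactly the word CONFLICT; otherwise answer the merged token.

Final LEFT:  [kilo, golf, alpha, charlie]
Final RIGHT: [hotel, delta, alpha, echo]
i=0: L=kilo, R=hotel=BASE -> take LEFT -> kilo
i=1: BASE=bravo L=golf R=delta all differ -> CONFLICT
i=2: L=alpha R=alpha -> agree -> alpha
i=3: BASE=foxtrot L=charlie R=echo all differ -> CONFLICT
Index 1 -> CONFLICT

Answer: CONFLICT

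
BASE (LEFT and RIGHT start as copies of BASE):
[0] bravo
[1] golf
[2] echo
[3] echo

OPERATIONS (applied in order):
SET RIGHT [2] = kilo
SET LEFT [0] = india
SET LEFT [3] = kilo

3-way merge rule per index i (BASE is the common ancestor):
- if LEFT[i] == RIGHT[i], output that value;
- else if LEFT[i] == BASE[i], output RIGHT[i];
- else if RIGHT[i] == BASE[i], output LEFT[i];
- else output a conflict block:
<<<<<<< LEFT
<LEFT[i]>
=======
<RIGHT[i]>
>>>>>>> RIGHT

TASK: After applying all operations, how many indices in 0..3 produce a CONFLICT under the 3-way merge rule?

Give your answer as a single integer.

Final LEFT:  [india, golf, echo, kilo]
Final RIGHT: [bravo, golf, kilo, echo]
i=0: L=india, R=bravo=BASE -> take LEFT -> india
i=1: L=golf R=golf -> agree -> golf
i=2: L=echo=BASE, R=kilo -> take RIGHT -> kilo
i=3: L=kilo, R=echo=BASE -> take LEFT -> kilo
Conflict count: 0

Answer: 0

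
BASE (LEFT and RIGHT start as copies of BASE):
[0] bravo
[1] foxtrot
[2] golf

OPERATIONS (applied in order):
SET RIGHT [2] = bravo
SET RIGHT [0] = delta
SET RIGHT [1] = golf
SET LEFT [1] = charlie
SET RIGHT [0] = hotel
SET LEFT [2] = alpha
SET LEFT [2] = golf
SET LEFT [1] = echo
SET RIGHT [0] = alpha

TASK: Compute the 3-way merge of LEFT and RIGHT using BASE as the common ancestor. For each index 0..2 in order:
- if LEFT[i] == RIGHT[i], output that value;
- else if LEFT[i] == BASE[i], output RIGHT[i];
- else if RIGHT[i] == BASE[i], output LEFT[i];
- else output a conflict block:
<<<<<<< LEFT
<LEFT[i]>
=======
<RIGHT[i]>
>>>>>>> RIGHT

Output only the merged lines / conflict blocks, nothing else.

Final LEFT:  [bravo, echo, golf]
Final RIGHT: [alpha, golf, bravo]
i=0: L=bravo=BASE, R=alpha -> take RIGHT -> alpha
i=1: BASE=foxtrot L=echo R=golf all differ -> CONFLICT
i=2: L=golf=BASE, R=bravo -> take RIGHT -> bravo

Answer: alpha
<<<<<<< LEFT
echo
=======
golf
>>>>>>> RIGHT
bravo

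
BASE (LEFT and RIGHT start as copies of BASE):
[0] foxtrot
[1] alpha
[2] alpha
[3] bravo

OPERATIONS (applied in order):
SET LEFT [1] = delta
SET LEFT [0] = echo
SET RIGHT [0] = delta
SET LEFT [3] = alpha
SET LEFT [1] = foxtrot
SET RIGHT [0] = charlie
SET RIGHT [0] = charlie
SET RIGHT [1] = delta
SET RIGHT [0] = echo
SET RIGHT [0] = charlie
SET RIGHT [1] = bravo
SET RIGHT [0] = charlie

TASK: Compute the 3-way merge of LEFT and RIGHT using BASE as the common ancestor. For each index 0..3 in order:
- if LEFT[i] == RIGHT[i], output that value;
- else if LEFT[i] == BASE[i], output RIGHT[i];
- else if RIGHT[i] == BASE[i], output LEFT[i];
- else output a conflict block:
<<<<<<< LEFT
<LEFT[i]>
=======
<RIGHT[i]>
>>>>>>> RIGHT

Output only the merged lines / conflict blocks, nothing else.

Answer: <<<<<<< LEFT
echo
=======
charlie
>>>>>>> RIGHT
<<<<<<< LEFT
foxtrot
=======
bravo
>>>>>>> RIGHT
alpha
alpha

Derivation:
Final LEFT:  [echo, foxtrot, alpha, alpha]
Final RIGHT: [charlie, bravo, alpha, bravo]
i=0: BASE=foxtrot L=echo R=charlie all differ -> CONFLICT
i=1: BASE=alpha L=foxtrot R=bravo all differ -> CONFLICT
i=2: L=alpha R=alpha -> agree -> alpha
i=3: L=alpha, R=bravo=BASE -> take LEFT -> alpha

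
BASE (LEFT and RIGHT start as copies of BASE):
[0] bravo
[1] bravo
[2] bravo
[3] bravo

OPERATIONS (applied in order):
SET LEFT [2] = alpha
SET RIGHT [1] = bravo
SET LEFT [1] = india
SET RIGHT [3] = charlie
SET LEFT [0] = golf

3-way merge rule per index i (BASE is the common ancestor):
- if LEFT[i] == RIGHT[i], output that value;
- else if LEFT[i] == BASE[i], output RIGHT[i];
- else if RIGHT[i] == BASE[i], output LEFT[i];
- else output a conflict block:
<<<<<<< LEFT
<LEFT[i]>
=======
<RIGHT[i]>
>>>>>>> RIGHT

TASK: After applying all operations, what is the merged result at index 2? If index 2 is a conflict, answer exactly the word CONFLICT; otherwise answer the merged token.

Answer: alpha

Derivation:
Final LEFT:  [golf, india, alpha, bravo]
Final RIGHT: [bravo, bravo, bravo, charlie]
i=0: L=golf, R=bravo=BASE -> take LEFT -> golf
i=1: L=india, R=bravo=BASE -> take LEFT -> india
i=2: L=alpha, R=bravo=BASE -> take LEFT -> alpha
i=3: L=bravo=BASE, R=charlie -> take RIGHT -> charlie
Index 2 -> alpha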